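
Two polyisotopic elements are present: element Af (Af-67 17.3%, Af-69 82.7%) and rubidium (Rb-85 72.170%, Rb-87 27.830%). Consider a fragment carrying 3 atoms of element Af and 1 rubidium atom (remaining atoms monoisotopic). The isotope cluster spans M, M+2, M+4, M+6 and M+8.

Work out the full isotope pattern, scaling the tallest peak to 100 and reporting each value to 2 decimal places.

0.74 : 10.85 : 54.60 : 100.00 : 31.05

Element Af pattern (n=3): 0.00517772 : 0.07425385 : 0.35495915 : 0.56560928
Rubidium pattern (n=1): 0.7217 : 0.2783
Convolve the two distributions (both contribute in 2-u steps):
  M: 0.00517772×0.7217 = 0.003737
  M+2: 0.00517772×0.2783 + 0.07425385×0.7217 = 0.055030
  M+4: 0.07425385×0.2783 + 0.35495915×0.7217 = 0.276839
  M+6: 0.35495915×0.2783 + 0.56560928×0.7217 = 0.506985
  M+8: 0.56560928×0.2783 = 0.157409
Scale to base peak (0.506985) = 100: 0.74 : 10.85 : 54.60 : 100.00 : 31.05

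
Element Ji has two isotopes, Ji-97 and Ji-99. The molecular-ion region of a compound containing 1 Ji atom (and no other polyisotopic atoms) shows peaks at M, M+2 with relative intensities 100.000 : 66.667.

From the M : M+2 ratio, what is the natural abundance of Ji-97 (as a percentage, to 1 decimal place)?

Let p = fractional abundance of Ji-97. I(M+2)/I(M) = [C(1,1)·p^0·(1−p)] / p^1 = 1·(1−p)/p = 66.667/100.000 = 0.6667
(1−p)/p = 0.6667/1 = 0.6667  ⇒  p = 1/(1 + 0.6667) = 0.6000
Ji-97: 60.0%, Ji-99: 40.0%.

60.0%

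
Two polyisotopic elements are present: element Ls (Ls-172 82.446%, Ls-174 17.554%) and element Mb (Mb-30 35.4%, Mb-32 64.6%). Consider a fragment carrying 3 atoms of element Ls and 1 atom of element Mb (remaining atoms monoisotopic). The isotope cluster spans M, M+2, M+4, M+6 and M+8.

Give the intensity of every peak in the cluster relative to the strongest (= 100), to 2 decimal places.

40.59 : 100.00 : 52.83 : 10.47 : 0.71

Element Ls pattern (n=3): 0.56041373 : 0.35796167 : 0.07621545 : 0.00540914
Element Mb pattern (n=1): 0.3540 : 0.6460
Convolve the two distributions (both contribute in 2-u steps):
  M: 0.56041373×0.3540 = 0.198386
  M+2: 0.56041373×0.6460 + 0.35796167×0.3540 = 0.488746
  M+4: 0.35796167×0.6460 + 0.07621545×0.3540 = 0.258224
  M+6: 0.07621545×0.6460 + 0.00540914×0.3540 = 0.051150
  M+8: 0.00540914×0.6460 = 0.003494
Scale to base peak (0.488746) = 100: 40.59 : 100.00 : 52.83 : 10.47 : 0.71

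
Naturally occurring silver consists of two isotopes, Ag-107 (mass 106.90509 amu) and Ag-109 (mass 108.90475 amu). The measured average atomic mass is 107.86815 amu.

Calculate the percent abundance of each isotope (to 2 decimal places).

Ag-107: 51.84%, Ag-109: 48.16%

Writing the weighted mean with unknown fraction x of Ag-107:
106.90509·x + 108.90475·(1 − x) = 107.86815
(106.90509 − 108.90475)·x = 107.86815 − 108.90475
x = -1.03660 / -1.99966 = 0.51839 → 51.84% Ag-107, 48.16% Ag-109.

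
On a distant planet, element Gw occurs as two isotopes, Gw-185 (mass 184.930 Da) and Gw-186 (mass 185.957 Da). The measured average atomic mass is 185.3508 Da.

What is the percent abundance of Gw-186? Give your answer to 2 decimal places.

With x = fraction of Gw-185 (so Gw-186 is 1 − x):
184.930·x + 185.957·(1 − x) = 185.3508
(184.930 − 185.957)·x = 185.3508 − 185.957
x = -0.6062 / -1.027 = 0.59026 → 59.03% Gw-185, 40.97% Gw-186.

40.97%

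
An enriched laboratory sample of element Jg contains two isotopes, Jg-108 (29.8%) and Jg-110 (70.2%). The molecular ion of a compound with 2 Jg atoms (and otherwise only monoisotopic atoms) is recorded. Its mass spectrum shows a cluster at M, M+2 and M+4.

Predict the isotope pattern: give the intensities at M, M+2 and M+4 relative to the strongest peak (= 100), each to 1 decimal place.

The 2 Jg atoms are independent, so intensities follow the terms of (0.298 + 0.702)^2.
P(M) = 0.298^2 = 0.088804
P(M+2) = 2 × 0.298^1 × 0.702^1 = 0.418392
P(M+4) = 0.702^2 = 0.492804
The M+4 peak is largest (0.492804); scaling to 100 gives 18.0 : 84.9 : 100.0.

18.0 : 84.9 : 100.0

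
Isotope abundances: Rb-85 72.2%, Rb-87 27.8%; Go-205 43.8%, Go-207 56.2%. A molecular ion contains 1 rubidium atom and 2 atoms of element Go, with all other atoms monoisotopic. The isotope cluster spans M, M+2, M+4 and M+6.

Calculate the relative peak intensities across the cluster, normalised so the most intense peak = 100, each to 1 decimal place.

33.9 : 100.0 : 89.3 : 21.5

Rubidium pattern (n=1): 0.7220 : 0.2780
Element Go pattern (n=2): 0.191844 : 0.492312 : 0.315844
Convolve the two distributions (both contribute in 2-u steps):
  M: 0.7220×0.191844 = 0.138511
  M+2: 0.7220×0.492312 + 0.2780×0.191844 = 0.408782
  M+4: 0.7220×0.315844 + 0.2780×0.492312 = 0.364902
  M+6: 0.2780×0.315844 = 0.087805
Scale to base peak (0.408782) = 100: 33.9 : 100.0 : 89.3 : 21.5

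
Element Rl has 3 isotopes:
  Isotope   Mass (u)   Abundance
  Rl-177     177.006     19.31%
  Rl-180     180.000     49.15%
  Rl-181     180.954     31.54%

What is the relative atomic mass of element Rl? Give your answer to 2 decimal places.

179.72 u

Weight each isotope mass by its fractional abundance: 0.1931 × 177.006 + 0.4915 × 180.000 + 0.3154 × 180.954
= 34.1799 + 88.4700 + 57.0729 = 179.7228 u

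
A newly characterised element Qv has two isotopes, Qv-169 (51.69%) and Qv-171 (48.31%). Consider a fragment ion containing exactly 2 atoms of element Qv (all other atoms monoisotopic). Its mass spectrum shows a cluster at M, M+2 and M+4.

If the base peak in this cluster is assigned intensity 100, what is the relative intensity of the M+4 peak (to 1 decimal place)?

Binomial terms of (0.5169 + 0.4831)^2: M 0.2672, M+2 0.4994, M+4 0.2334 → M+2 is the base peak.
P(M+2) = C(2,1) × 0.5169^1 × 0.4831^1 = 2 × 0.5169 × 0.4831 = 0.499429 (base)
P(M+4) = C(2,2) × 0.5169^0 × 0.4831^2 = 1 × 1.0000 × 0.23338561 = 0.233386
Relative intensity = 0.233386 / 0.499429 × 100 = 46.7

46.7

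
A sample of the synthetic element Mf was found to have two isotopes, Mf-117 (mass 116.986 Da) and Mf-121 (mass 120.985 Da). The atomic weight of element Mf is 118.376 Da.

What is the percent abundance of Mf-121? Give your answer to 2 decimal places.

34.76%

With x = fraction of Mf-117 (so Mf-121 is 1 − x):
116.986·x + 120.985·(1 − x) = 118.376
(116.986 − 120.985)·x = 118.376 − 120.985
x = -2.609 / -3.999 = 0.65241 → 65.24% Mf-117, 34.76% Mf-121.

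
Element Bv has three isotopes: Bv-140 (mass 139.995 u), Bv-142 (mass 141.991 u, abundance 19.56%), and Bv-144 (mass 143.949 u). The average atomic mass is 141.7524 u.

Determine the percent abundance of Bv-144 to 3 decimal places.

34.572%

Let x and y be the fractions of Bv-140 and Bv-144. Then x + y = 1 − 0.1956 = 0.8044 and 139.995x + 143.949y = 141.7524 − 0.1956×141.991 = 113.9789604.
Substituting: 139.995x + 143.949(0.8044 − x) = 113.9789604
(139.995 − 143.949)x = -1.8136152  ⇒  x = 0.45868, y = 0.34572
Bv-140: 45.868%, Bv-144: 34.572%.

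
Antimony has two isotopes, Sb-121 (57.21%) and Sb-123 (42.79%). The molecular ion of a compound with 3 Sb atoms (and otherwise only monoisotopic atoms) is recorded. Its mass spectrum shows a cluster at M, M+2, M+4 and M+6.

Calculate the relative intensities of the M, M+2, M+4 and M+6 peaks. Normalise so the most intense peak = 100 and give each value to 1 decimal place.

44.6 : 100.0 : 74.8 : 18.6

Expanding (0.5721 + 0.4279)^3:
P(M) = 0.5721^3 = 0.187247
P(M+2) = 3 × 0.5721^2 × 0.4279^1 = 0.420153
P(M+4) = 3 × 0.5721^1 × 0.4279^2 = 0.314252
P(M+6) = 0.4279^3 = 0.078348
The M+2 peak is largest (0.420153); scaling to 100 gives 44.6 : 100.0 : 74.8 : 18.6.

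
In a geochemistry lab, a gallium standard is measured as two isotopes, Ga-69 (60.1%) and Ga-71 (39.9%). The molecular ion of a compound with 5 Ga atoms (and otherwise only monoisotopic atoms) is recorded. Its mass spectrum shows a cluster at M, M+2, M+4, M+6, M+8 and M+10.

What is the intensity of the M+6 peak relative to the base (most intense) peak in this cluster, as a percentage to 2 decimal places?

66.39%

(0.601 + 0.399)^5 gives M 0.0784, M+2 0.2603, M+4 0.3456, M+6 0.2294, M+8 0.0762, M+10 0.0101; the largest is M+4.
P(M+4) = C(5,2) × 0.601^3 × 0.399^2 = 10 × 0.2170818 × 0.159201 = 0.345596 (base)
P(M+6) = C(5,3) × 0.601^2 × 0.399^3 = 10 × 0.361201 × 0.0635212 = 0.229439
Relative intensity = 0.229439 / 0.345596 × 100 = 66.39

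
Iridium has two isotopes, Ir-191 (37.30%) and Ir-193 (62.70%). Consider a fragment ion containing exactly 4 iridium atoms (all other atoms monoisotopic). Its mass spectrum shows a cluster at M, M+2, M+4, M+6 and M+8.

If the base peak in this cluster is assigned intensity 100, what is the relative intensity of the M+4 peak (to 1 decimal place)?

89.2

Term probabilities: M 0.0194, M+2 0.1302, M+4 0.3282, M+6 0.3678, M+8 0.1546. Base peak = M+6.
P(M+6) = C(4,3) × 0.3730^1 × 0.6270^3 = 4 × 0.3730 × 0.24649188 = 0.367766 (base)
P(M+4) = C(4,2) × 0.3730^2 × 0.6270^2 = 6 × 0.139129 × 0.393129 = 0.328174
Relative intensity = 0.328174 / 0.367766 × 100 = 89.2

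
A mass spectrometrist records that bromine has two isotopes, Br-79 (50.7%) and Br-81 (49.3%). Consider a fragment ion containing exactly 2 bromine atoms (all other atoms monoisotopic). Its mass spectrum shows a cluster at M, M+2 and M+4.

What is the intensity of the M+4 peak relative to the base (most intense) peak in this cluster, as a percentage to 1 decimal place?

Binomial terms of (0.507 + 0.493)^2: M 0.2570, M+2 0.4999, M+4 0.2430 → M+2 is the base peak.
P(M+2) = C(2,1) × 0.507^1 × 0.493^1 = 2 × 0.5070 × 0.4930 = 0.499902 (base)
P(M+4) = C(2,2) × 0.507^0 × 0.493^2 = 1 × 1.0000 × 0.243049 = 0.243049
Relative intensity = 0.243049 / 0.499902 × 100 = 48.6

48.6%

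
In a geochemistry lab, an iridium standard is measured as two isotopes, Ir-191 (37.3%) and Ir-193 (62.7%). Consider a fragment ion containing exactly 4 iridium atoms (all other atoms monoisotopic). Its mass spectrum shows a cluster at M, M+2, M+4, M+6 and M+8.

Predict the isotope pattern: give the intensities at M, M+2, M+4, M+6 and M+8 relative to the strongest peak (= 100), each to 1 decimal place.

Expanding (0.373 + 0.627)^4:
P(M) = 0.373^4 = 0.019357
P(M+2) = 4 × 0.373^3 × 0.627^1 = 0.130153
P(M+4) = 6 × 0.373^2 × 0.627^2 = 0.328174
P(M+6) = 4 × 0.373^1 × 0.627^3 = 0.367766
P(M+8) = 0.627^4 = 0.154550
The M+6 peak is largest (0.367766); scaling to 100 gives 5.3 : 35.4 : 89.2 : 100.0 : 42.0.

5.3 : 35.4 : 89.2 : 100.0 : 42.0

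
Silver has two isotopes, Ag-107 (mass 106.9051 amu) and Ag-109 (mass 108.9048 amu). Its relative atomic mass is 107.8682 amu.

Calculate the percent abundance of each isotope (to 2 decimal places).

Let x be the fractional abundance of Ag-107; then Ag-109 has abundance 1 − x.
106.9051·x + 108.9048·(1 − x) = 107.8682
(106.9051 − 108.9048)·x = 107.8682 − 108.9048
x = -1.0366 / -1.9997 = 0.51838 → 51.84% Ag-107, 48.16% Ag-109.

Ag-107: 51.84%, Ag-109: 48.16%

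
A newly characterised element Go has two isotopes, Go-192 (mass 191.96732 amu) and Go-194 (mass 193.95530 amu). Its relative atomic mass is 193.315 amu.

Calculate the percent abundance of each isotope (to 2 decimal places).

Go-192: 32.21%, Go-194: 67.79%

With x = fraction of Go-192 (so Go-194 is 1 − x):
191.96732·x + 193.95530·(1 − x) = 193.315
(191.96732 − 193.95530)·x = 193.315 − 193.95530
x = -0.64030 / -1.98798 = 0.32209 → 32.21% Go-192, 67.79% Go-194.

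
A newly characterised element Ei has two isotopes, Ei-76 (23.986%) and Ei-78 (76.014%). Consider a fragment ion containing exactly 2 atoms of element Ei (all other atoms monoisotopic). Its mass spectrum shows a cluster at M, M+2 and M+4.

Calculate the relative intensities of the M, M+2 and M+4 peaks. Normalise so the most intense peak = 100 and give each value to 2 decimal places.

9.96 : 63.11 : 100.00

Each Ei atom is independently Ei-76 (p = 0.23986) or Ei-78 (q = 0.76014); the cluster is the binomial expansion (p + q)^2.
P(M) = 0.23986^2 = 0.057533
P(M+2) = 2 × 0.23986^1 × 0.76014^1 = 0.364654
P(M+4) = 0.76014^2 = 0.577813
The M+4 peak is largest (0.577813); scaling to 100 gives 9.96 : 63.11 : 100.00.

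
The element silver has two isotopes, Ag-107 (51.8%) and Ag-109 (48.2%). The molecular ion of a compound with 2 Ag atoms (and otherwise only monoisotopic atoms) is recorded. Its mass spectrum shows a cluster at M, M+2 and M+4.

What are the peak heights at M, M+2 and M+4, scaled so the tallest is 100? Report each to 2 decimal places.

Each Ag atom is independently Ag-107 (p = 0.518) or Ag-109 (q = 0.482); the cluster is the binomial expansion (p + q)^2.
P(M) = 0.518^2 = 0.268324
P(M+2) = 2 × 0.518^1 × 0.482^1 = 0.499352
P(M+4) = 0.482^2 = 0.232324
The M+2 peak is largest (0.499352); scaling to 100 gives 53.73 : 100.00 : 46.53.

53.73 : 100.00 : 46.53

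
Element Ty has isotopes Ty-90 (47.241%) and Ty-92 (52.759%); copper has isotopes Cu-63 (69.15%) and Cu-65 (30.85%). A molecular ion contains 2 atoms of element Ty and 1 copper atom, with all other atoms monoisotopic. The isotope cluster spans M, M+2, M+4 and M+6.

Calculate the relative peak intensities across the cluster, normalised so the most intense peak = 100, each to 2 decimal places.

37.32 : 100.00 : 83.73 : 20.76

Element Ty pattern (n=2): 0.22317121 : 0.49847758 : 0.27835121
Copper pattern (n=1): 0.6915 : 0.3085
Convolve the two distributions (both contribute in 2-u steps):
  M: 0.22317121×0.6915 = 0.154323
  M+2: 0.22317121×0.3085 + 0.49847758×0.6915 = 0.413546
  M+4: 0.49847758×0.3085 + 0.27835121×0.6915 = 0.346260
  M+6: 0.27835121×0.3085 = 0.085871
Scale to base peak (0.413546) = 100: 37.32 : 100.00 : 83.73 : 20.76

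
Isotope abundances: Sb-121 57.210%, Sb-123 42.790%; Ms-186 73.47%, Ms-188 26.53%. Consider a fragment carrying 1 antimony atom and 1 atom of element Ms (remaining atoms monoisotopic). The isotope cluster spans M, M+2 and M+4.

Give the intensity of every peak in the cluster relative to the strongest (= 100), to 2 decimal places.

Antimony pattern (n=1): 0.5721 : 0.4279
Element Ms pattern (n=1): 0.7347 : 0.2653
Convolve the two distributions (both contribute in 2-u steps):
  M: 0.5721×0.7347 = 0.420322
  M+2: 0.5721×0.2653 + 0.4279×0.7347 = 0.466156
  M+4: 0.4279×0.2653 = 0.113522
Scale to base peak (0.466156) = 100: 90.17 : 100.00 : 24.35

90.17 : 100.00 : 24.35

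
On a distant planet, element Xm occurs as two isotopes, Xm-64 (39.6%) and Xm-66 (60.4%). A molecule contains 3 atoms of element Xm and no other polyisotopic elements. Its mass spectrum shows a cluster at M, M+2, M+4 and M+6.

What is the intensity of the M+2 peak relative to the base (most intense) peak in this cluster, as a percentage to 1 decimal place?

65.6%

Binomial terms of (0.396 + 0.604)^3: M 0.0621, M+2 0.2842, M+4 0.4334, M+6 0.2203 → M+4 is the base peak.
P(M+4) = C(3,2) × 0.396^1 × 0.604^2 = 3 × 0.3960 × 0.364816 = 0.433401 (base)
P(M+2) = C(3,1) × 0.396^2 × 0.604^1 = 3 × 0.156816 × 0.6040 = 0.284151
Relative intensity = 0.284151 / 0.433401 × 100 = 65.6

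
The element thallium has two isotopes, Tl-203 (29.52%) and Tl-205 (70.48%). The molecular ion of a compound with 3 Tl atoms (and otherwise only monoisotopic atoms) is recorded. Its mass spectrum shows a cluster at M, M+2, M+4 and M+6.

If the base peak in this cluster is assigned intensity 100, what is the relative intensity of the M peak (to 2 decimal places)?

(0.2952 + 0.7048)^3 gives M 0.0257, M+2 0.1843, M+4 0.4399, M+6 0.3501; the largest is M+4.
P(M+4) = C(3,2) × 0.2952^1 × 0.7048^2 = 3 × 0.2952 × 0.49674304 = 0.439916 (base)
P(M) = C(3,0) × 0.2952^3 × 0.7048^0 = 1 × 0.02572463 × 1.0000 = 0.025725
Relative intensity = 0.025725 / 0.439916 × 100 = 5.85

5.85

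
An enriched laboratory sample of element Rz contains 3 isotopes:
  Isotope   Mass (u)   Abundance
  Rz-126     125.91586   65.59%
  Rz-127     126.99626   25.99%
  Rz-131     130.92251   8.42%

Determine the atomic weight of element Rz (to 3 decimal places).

Average mass = Σ (abundance × isotope mass) = 0.6559 × 125.91586 + 0.2599 × 126.99626 + 0.0842 × 130.92251
= 82.588213 + 33.006328 + 11.023675 = 126.618216 u

126.618 u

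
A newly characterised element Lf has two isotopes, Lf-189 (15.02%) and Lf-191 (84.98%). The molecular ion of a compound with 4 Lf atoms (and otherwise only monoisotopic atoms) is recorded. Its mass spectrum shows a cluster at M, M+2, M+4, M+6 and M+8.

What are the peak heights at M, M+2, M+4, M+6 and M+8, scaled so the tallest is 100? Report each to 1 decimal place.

Expanding (0.1502 + 0.8498)^4:
P(M) = 0.1502^4 = 0.000509
P(M+2) = 4 × 0.1502^3 × 0.8498^1 = 0.011518
P(M+4) = 6 × 0.1502^2 × 0.8498^2 = 0.097752
P(M+6) = 4 × 0.1502^1 × 0.8498^3 = 0.368706
P(M+8) = 0.8498^4 = 0.521515
The M+8 peak is largest (0.521515); scaling to 100 gives 0.1 : 2.2 : 18.7 : 70.7 : 100.0.

0.1 : 2.2 : 18.7 : 70.7 : 100.0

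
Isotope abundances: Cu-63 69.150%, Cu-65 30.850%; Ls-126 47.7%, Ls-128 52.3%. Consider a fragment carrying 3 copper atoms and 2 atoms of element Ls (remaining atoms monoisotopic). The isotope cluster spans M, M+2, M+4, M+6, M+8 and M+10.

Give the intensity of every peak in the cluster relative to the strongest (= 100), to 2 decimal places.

Copper pattern (n=3): 0.33065611 : 0.44254842 : 0.19743483 : 0.02936064
Element Ls pattern (n=2): 0.227529 : 0.498942 : 0.273529
Convolve the two distributions (both contribute in 2-u steps):
  M: 0.33065611×0.227529 = 0.075234
  M+2: 0.33065611×0.498942 + 0.44254842×0.227529 = 0.265671
  M+4: 0.33065611×0.273529 + 0.44254842×0.498942 + 0.19743483×0.227529 = 0.356172
  M+6: 0.44254842×0.273529 + 0.19743483×0.498942 + 0.02936064×0.227529 = 0.226239
  M+8: 0.19743483×0.273529 + 0.02936064×0.498942 = 0.068653
  M+10: 0.02936064×0.273529 = 0.008031
Scale to base peak (0.356172) = 100: 21.12 : 74.59 : 100.00 : 63.52 : 19.28 : 2.25

21.12 : 74.59 : 100.00 : 63.52 : 19.28 : 2.25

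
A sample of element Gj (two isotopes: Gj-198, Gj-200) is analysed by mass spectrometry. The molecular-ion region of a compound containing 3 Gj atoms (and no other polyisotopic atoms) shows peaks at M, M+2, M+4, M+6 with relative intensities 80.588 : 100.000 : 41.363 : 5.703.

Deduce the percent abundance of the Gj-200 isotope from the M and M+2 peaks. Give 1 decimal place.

29.3%

Write p for the Gj-198 fraction. I(M+2)/I(M) = [C(3,1)·p^2·(1−p)] / p^3 = 3·(1−p)/p = 100.000/80.588 = 1.2409
(1−p)/p = 1.2409/3 = 0.4136  ⇒  p = 1/(1 + 0.4136) = 0.7074
Gj-198: 70.7%, Gj-200: 29.3%.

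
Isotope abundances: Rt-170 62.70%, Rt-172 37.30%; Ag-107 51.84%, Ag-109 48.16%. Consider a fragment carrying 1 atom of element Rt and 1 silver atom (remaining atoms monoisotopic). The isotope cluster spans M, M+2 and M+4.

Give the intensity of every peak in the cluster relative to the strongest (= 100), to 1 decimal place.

Element Rt pattern (n=1): 0.6270 : 0.3730
Silver pattern (n=1): 0.5184 : 0.4816
Convolve the two distributions (both contribute in 2-u steps):
  M: 0.6270×0.5184 = 0.325037
  M+2: 0.6270×0.4816 + 0.3730×0.5184 = 0.495326
  M+4: 0.3730×0.4816 = 0.179637
Scale to base peak (0.495326) = 100: 65.6 : 100.0 : 36.3

65.6 : 100.0 : 36.3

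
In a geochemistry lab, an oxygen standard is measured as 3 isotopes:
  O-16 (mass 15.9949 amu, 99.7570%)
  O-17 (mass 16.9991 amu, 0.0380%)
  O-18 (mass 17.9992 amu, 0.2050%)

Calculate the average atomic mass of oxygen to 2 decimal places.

Weight each isotope mass by its fractional abundance: 0.997570 × 15.9949 + 0.000380 × 16.9991 + 0.002050 × 17.9992
= 15.95603 + 0.00646 + 0.03690 = 15.99939 amu

16.00 amu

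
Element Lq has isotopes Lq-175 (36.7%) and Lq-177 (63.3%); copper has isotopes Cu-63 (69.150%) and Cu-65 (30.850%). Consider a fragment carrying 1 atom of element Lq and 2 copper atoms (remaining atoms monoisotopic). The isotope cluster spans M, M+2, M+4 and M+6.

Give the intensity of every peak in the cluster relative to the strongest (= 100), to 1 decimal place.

38.2 : 100.0 : 66.4 : 13.1

Element Lq pattern (n=1): 0.3670 : 0.6330
Copper pattern (n=2): 0.47817225 : 0.4266555 : 0.09517225
Convolve the two distributions (both contribute in 2-u steps):
  M: 0.3670×0.47817225 = 0.175489
  M+2: 0.3670×0.4266555 + 0.6330×0.47817225 = 0.459266
  M+4: 0.3670×0.09517225 + 0.6330×0.4266555 = 0.305001
  M+6: 0.6330×0.09517225 = 0.060244
Scale to base peak (0.459266) = 100: 38.2 : 100.0 : 66.4 : 13.1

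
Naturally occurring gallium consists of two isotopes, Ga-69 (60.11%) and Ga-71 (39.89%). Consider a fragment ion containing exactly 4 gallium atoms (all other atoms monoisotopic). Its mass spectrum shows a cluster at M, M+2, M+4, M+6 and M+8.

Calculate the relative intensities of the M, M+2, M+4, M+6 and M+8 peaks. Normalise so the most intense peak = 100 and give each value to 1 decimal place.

37.7 : 100.0 : 99.5 : 44.0 : 7.3

The 4 Ga atoms are independent, so intensities follow the terms of (0.6011 + 0.3989)^4.
P(M) = 0.6011^4 = 0.130553
P(M+2) = 4 × 0.6011^3 × 0.3989^1 = 0.346549
P(M+4) = 6 × 0.6011^2 × 0.3989^2 = 0.344963
P(M+6) = 4 × 0.6011^1 × 0.3989^3 = 0.152616
P(M+8) = 0.3989^4 = 0.025320
The M+2 peak is largest (0.346549); scaling to 100 gives 37.7 : 100.0 : 99.5 : 44.0 : 7.3.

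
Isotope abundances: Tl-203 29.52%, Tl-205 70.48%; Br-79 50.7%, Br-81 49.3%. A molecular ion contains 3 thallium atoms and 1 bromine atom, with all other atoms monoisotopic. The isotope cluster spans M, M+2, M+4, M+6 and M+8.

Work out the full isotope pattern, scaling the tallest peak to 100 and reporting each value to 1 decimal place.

3.3 : 26.9 : 79.6 : 100.0 : 43.8

Thallium pattern (n=3): 0.02572463 : 0.18425524 : 0.43991564 : 0.35010449
Bromine pattern (n=1): 0.5070 : 0.4930
Convolve the two distributions (both contribute in 2-u steps):
  M: 0.02572463×0.5070 = 0.013042
  M+2: 0.02572463×0.4930 + 0.18425524×0.5070 = 0.106100
  M+4: 0.18425524×0.4930 + 0.43991564×0.5070 = 0.313875
  M+6: 0.43991564×0.4930 + 0.35010449×0.5070 = 0.394381
  M+8: 0.35010449×0.4930 = 0.172602
Scale to base peak (0.394381) = 100: 3.3 : 26.9 : 79.6 : 100.0 : 43.8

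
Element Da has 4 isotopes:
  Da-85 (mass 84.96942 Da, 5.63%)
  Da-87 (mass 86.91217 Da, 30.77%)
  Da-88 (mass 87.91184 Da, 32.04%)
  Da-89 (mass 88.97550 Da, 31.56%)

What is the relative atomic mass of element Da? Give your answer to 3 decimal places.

Average mass = Σ (abundance × isotope mass) = 0.0563 × 84.96942 + 0.3077 × 86.91217 + 0.3204 × 87.91184 + 0.3156 × 88.97550
= 4.783778 + 26.742875 + 28.166954 + 28.080668 = 87.774275 Da

87.774 Da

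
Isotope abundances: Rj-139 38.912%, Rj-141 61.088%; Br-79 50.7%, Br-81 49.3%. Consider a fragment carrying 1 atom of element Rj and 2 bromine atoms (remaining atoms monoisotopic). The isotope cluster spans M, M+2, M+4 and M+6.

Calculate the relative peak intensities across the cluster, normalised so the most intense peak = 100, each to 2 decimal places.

Element Rj pattern (n=1): 0.38912 : 0.61088
Bromine pattern (n=2): 0.257049 : 0.499902 : 0.243049
Convolve the two distributions (both contribute in 2-u steps):
  M: 0.38912×0.257049 = 0.100023
  M+2: 0.38912×0.499902 + 0.61088×0.257049 = 0.351548
  M+4: 0.38912×0.243049 + 0.61088×0.499902 = 0.399955
  M+6: 0.61088×0.243049 = 0.148474
Scale to base peak (0.399955) = 100: 25.01 : 87.90 : 100.00 : 37.12

25.01 : 87.90 : 100.00 : 37.12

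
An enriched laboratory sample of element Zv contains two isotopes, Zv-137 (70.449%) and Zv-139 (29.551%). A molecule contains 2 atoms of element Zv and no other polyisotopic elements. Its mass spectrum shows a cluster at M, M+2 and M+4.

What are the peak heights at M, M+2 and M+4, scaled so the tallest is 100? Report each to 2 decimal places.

100.00 : 83.89 : 17.60

Each Zv atom is independently Zv-137 (p = 0.70449) or Zv-139 (q = 0.29551); the cluster is the binomial expansion (p + q)^2.
P(M) = 0.70449^2 = 0.496306
P(M+2) = 2 × 0.70449^1 × 0.29551^1 = 0.416368
P(M+4) = 0.29551^2 = 0.087326
The M peak is largest (0.496306); scaling to 100 gives 100.00 : 83.89 : 17.60.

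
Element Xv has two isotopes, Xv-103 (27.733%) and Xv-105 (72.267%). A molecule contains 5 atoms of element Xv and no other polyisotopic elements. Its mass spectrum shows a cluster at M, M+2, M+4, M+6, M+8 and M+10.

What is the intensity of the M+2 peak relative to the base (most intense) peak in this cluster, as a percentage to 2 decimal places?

Binomial terms of (0.27733 + 0.72267)^5: M 0.0016, M+2 0.0214, M+4 0.1114, M+6 0.2903, M+8 0.3782, M+10 0.1971 → M+8 is the base peak.
P(M+8) = C(5,4) × 0.27733^1 × 0.72267^4 = 5 × 0.27733 × 0.27274708 = 0.378205 (base)
P(M+2) = C(5,1) × 0.27733^4 × 0.72267^1 = 5 × 0.00591544 × 0.72267 = 0.021375
Relative intensity = 0.021375 / 0.378205 × 100 = 5.65

5.65%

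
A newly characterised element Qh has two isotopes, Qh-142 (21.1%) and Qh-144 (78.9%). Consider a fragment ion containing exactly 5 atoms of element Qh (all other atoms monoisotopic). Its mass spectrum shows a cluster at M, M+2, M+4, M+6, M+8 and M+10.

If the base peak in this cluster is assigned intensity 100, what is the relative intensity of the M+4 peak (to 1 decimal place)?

(0.211 + 0.789)^5 gives M 0.0004, M+2 0.0078, M+4 0.0585, M+6 0.2187, M+8 0.4088, M+10 0.3058; the largest is M+8.
P(M+8) = C(5,4) × 0.211^1 × 0.789^4 = 5 × 0.2110 × 0.3875324 = 0.408847 (base)
P(M+4) = C(5,2) × 0.211^3 × 0.789^2 = 10 × 0.00939393 × 0.622521 = 0.058479
Relative intensity = 0.058479 / 0.408847 × 100 = 14.3

14.3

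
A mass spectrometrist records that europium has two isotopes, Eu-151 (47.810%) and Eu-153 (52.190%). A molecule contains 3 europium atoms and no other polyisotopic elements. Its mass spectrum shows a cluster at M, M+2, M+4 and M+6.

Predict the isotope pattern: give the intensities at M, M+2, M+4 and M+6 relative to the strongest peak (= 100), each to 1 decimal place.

The 3 Eu atoms are independent, so intensities follow the terms of (0.47810 + 0.52190)^3.
P(M) = 0.47810^3 = 0.109284
P(M+2) = 3 × 0.47810^2 × 0.52190^1 = 0.357887
P(M+4) = 3 × 0.47810^1 × 0.52190^2 = 0.390674
P(M+6) = 0.52190^3 = 0.142155
The M+4 peak is largest (0.390674); scaling to 100 gives 28.0 : 91.6 : 100.0 : 36.4.

28.0 : 91.6 : 100.0 : 36.4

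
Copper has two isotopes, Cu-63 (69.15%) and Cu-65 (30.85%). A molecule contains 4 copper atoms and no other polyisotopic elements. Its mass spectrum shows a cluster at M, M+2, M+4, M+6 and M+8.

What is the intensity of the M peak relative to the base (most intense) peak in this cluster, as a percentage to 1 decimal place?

56.0%

Term probabilities: M 0.2286, M+2 0.4080, M+4 0.2731, M+6 0.0812, M+8 0.0091. Base peak = M+2.
P(M+2) = C(4,1) × 0.6915^3 × 0.3085^1 = 4 × 0.33065611 × 0.3085 = 0.408030 (base)
P(M) = C(4,0) × 0.6915^4 × 0.3085^0 = 1 × 0.2286487 × 1.0000 = 0.228649
Relative intensity = 0.228649 / 0.408030 × 100 = 56.0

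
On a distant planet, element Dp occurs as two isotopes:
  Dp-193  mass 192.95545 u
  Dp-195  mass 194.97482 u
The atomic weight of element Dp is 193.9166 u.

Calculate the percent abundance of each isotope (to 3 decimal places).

With x = fraction of Dp-193 (so Dp-195 is 1 − x):
192.95545·x + 194.97482·(1 − x) = 193.9166
(192.95545 − 194.97482)·x = 193.9166 − 194.97482
x = -1.05822 / -2.01937 = 0.52403 → 52.403% Dp-193, 47.597% Dp-195.

Dp-193: 52.403%, Dp-195: 47.597%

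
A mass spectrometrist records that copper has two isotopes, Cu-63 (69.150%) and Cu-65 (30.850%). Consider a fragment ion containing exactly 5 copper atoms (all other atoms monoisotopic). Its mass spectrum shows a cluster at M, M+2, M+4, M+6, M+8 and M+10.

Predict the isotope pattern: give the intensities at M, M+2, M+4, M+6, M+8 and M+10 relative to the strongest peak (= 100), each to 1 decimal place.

44.8 : 100.0 : 89.2 : 39.8 : 8.9 : 0.8

Each Cu atom is independently Cu-63 (p = 0.69150) or Cu-65 (q = 0.30850); the cluster is the binomial expansion (p + q)^5.
P(M) = 0.69150^5 = 0.158111
P(M+2) = 5 × 0.69150^4 × 0.30850^1 = 0.352691
P(M+4) = 10 × 0.69150^3 × 0.30850^2 = 0.314693
P(M+6) = 10 × 0.69150^2 × 0.30850^3 = 0.140394
P(M+8) = 5 × 0.69150^1 × 0.30850^4 = 0.031317
P(M+10) = 0.30850^5 = 0.002794
The M+2 peak is largest (0.352691); scaling to 100 gives 44.8 : 100.0 : 89.2 : 39.8 : 8.9 : 0.8.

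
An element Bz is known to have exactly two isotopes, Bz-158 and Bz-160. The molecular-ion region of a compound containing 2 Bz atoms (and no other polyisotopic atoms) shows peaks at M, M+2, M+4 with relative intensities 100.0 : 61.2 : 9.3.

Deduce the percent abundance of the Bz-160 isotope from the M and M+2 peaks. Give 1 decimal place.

If p is the fraction of Bz that is Bz-158, then I(M+2)/I(M) = [C(2,1)·p^1·(1−p)] / p^2 = 2·(1−p)/p = 61.2/100.0 = 0.6120
(1−p)/p = 0.6120/2 = 0.3060  ⇒  p = 1/(1 + 0.3060) = 0.7657
Bz-158: 76.6%, Bz-160: 23.4%.

23.4%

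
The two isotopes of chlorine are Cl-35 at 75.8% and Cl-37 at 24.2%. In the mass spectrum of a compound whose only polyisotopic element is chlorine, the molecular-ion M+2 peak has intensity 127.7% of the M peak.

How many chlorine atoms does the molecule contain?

For n independent Cl atoms, I(M+2)/I(M) = n · (abundance Cl-37) / (abundance Cl-35) = n · 0.242/0.758.
n = 1.277 × 0.758/0.242 = 4.00 ≈ 4

4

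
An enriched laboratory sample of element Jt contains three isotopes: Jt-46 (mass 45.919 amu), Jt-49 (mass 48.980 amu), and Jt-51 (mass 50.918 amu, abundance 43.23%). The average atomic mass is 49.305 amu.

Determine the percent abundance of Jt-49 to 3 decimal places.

The remaining 56.77% is split between Jt-46 (fraction x) and Jt-49 (fraction 0.5677 − x).
Substituting: 45.919x + 48.980(0.5677 − x) = 27.2931486
(45.919 − 48.980)x = -0.5127974  ⇒  x = 0.16753, y = 0.40017
Jt-46: 16.753%, Jt-49: 40.017%.

40.017%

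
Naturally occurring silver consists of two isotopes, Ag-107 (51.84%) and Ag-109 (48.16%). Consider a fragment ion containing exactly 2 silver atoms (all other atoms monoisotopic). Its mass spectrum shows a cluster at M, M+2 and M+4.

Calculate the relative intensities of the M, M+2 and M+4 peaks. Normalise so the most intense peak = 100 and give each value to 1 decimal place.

53.8 : 100.0 : 46.5

Each Ag atom is independently Ag-107 (p = 0.5184) or Ag-109 (q = 0.4816); the cluster is the binomial expansion (p + q)^2.
P(M) = 0.5184^2 = 0.268739
P(M+2) = 2 × 0.5184^1 × 0.4816^1 = 0.499323
P(M+4) = 0.4816^2 = 0.231939
The M+2 peak is largest (0.499323); scaling to 100 gives 53.8 : 100.0 : 46.5.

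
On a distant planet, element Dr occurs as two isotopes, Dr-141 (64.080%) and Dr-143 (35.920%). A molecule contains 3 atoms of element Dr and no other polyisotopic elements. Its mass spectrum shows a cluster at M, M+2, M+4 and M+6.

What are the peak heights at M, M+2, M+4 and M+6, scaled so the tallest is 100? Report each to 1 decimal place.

59.5 : 100.0 : 56.1 : 10.5

Expanding (0.64080 + 0.35920)^3:
P(M) = 0.64080^3 = 0.263128
P(M+2) = 3 × 0.64080^2 × 0.35920^1 = 0.442489
P(M+4) = 3 × 0.64080^1 × 0.35920^2 = 0.248037
P(M+6) = 0.35920^3 = 0.046346
The M+2 peak is largest (0.442489); scaling to 100 gives 59.5 : 100.0 : 56.1 : 10.5.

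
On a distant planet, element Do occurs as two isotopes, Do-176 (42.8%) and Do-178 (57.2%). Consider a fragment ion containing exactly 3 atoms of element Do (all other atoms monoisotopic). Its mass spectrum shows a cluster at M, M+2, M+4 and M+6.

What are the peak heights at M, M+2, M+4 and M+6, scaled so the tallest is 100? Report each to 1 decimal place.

18.7 : 74.8 : 100.0 : 44.5

Expanding (0.428 + 0.572)^3:
P(M) = 0.428^3 = 0.078403
P(M+2) = 3 × 0.428^2 × 0.572^1 = 0.314344
P(M+4) = 3 × 0.428^1 × 0.572^2 = 0.420104
P(M+6) = 0.572^3 = 0.187149
The M+4 peak is largest (0.420104); scaling to 100 gives 18.7 : 74.8 : 100.0 : 44.5.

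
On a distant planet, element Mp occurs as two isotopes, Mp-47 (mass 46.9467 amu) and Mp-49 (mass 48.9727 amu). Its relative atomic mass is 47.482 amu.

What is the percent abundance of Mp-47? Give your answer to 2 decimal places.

73.58%

Let x be the fractional abundance of Mp-47; then Mp-49 has abundance 1 − x.
46.9467·x + 48.9727·(1 − x) = 47.482
(46.9467 − 48.9727)·x = 47.482 − 48.9727
x = -1.4907 / -2.0260 = 0.73578 → 73.58% Mp-47, 26.42% Mp-49.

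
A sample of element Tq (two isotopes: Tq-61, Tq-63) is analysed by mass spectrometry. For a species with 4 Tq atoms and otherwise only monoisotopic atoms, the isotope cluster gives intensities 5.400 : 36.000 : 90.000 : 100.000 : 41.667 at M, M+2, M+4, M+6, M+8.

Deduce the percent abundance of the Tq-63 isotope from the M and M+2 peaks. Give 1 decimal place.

62.5%

If p is the fraction of Tq that is Tq-61, then I(M+2)/I(M) = [C(4,1)·p^3·(1−p)] / p^4 = 4·(1−p)/p = 36.000/5.400 = 6.6667
(1−p)/p = 6.6667/4 = 1.6667  ⇒  p = 1/(1 + 1.6667) = 0.3750
Tq-61: 37.5%, Tq-63: 62.5%.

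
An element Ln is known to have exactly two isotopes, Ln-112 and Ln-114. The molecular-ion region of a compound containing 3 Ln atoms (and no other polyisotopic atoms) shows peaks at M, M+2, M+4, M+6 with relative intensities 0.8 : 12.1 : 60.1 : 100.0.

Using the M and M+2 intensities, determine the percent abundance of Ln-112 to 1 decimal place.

If p is the fraction of Ln that is Ln-112, then I(M+2)/I(M) = [C(3,1)·p^2·(1−p)] / p^3 = 3·(1−p)/p = 12.1/0.8 = 15.1250
(1−p)/p = 15.1250/3 = 5.0417  ⇒  p = 1/(1 + 5.0417) = 0.1655
Ln-112: 16.6%, Ln-114: 83.4%.

16.6%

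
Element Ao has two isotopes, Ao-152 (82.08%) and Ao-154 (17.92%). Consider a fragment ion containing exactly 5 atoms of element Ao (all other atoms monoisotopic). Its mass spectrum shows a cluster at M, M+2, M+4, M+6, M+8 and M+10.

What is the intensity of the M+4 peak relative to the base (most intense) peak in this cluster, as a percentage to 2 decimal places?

(0.8208 + 0.1792)^5 gives M 0.3726, M+2 0.4067, M+4 0.1776, M+6 0.0388, M+8 0.0042, M+10 0.0002; the largest is M+2.
P(M+2) = C(5,1) × 0.8208^4 × 0.1792^1 = 5 × 0.45388872 × 0.1792 = 0.406684 (base)
P(M+4) = C(5,2) × 0.8208^3 × 0.1792^2 = 10 × 0.55298333 × 0.03211264 = 0.177578
Relative intensity = 0.177578 / 0.406684 × 100 = 43.66

43.66%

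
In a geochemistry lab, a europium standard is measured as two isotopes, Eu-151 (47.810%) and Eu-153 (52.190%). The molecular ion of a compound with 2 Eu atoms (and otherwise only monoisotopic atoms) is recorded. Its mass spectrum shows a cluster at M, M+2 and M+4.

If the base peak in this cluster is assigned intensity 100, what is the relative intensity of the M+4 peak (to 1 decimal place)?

54.6

Binomial terms of (0.47810 + 0.52190)^2: M 0.2286, M+2 0.4990, M+4 0.2724 → M+2 is the base peak.
P(M+2) = C(2,1) × 0.47810^1 × 0.52190^1 = 2 × 0.4781 × 0.5219 = 0.499041 (base)
P(M+4) = C(2,2) × 0.47810^0 × 0.52190^2 = 1 × 1.0000 × 0.27237961 = 0.272380
Relative intensity = 0.272380 / 0.499041 × 100 = 54.6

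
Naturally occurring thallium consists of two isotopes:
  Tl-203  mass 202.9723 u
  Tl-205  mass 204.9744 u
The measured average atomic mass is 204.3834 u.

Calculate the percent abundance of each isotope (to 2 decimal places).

Tl-203: 29.52%, Tl-205: 70.48%

With x = fraction of Tl-203 (so Tl-205 is 1 − x):
202.9723·x + 204.9744·(1 − x) = 204.3834
(202.9723 − 204.9744)·x = 204.3834 − 204.9744
x = -0.5910 / -2.0021 = 0.29519 → 29.52% Tl-203, 70.48% Tl-205.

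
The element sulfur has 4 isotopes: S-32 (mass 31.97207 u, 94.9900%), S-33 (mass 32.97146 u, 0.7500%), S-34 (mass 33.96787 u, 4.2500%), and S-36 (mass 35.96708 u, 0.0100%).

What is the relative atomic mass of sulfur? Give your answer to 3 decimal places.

32.065 u

Average mass = Σ (abundance × isotope mass) = 0.949900 × 31.97207 + 0.007500 × 32.97146 + 0.042500 × 33.96787 + 0.000100 × 35.96708
= 30.370269 + 0.247286 + 1.443634 + 0.003597 = 32.064786 u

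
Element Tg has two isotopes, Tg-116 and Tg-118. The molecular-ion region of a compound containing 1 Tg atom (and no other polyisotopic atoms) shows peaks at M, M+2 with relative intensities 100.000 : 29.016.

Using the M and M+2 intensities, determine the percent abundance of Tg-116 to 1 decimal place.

Write p for the Tg-116 fraction. I(M+2)/I(M) = [C(1,1)·p^0·(1−p)] / p^1 = 1·(1−p)/p = 29.016/100.000 = 0.2902
(1−p)/p = 0.2902/1 = 0.2902  ⇒  p = 1/(1 + 0.2902) = 0.7751
Tg-116: 77.5%, Tg-118: 22.5%.

77.5%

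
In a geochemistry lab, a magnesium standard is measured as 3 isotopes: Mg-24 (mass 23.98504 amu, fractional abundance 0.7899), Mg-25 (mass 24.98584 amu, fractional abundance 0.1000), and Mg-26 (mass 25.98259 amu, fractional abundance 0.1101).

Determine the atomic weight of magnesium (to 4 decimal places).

Weight each isotope mass by its fractional abundance: 0.7899 × 23.98504 + 0.1000 × 24.98584 + 0.1101 × 25.98259
= 18.945783 + 2.498584 + 2.860683 = 24.305050 amu

24.3051 amu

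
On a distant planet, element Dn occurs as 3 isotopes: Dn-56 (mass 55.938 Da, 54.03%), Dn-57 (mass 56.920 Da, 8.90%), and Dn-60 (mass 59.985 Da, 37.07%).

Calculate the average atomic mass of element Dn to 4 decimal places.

57.5256 Da

Ar = Σ fᵢ·mᵢ = 0.5403 × 55.938 + 0.0890 × 56.920 + 0.3707 × 59.985
= 30.22330 + 5.06588 + 22.23644 = 57.52562 Da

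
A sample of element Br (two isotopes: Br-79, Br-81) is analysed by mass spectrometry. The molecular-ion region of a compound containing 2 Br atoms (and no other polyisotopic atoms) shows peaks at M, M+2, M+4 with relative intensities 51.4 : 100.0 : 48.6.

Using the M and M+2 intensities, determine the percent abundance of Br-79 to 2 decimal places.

Let p = fractional abundance of Br-79. I(M+2)/I(M) = [C(2,1)·p^1·(1−p)] / p^2 = 2·(1−p)/p = 100.0/51.4 = 1.9455
(1−p)/p = 1.9455/2 = 0.9728  ⇒  p = 1/(1 + 0.9728) = 0.5069
Br-79: 50.69%, Br-81: 49.31%.

50.69%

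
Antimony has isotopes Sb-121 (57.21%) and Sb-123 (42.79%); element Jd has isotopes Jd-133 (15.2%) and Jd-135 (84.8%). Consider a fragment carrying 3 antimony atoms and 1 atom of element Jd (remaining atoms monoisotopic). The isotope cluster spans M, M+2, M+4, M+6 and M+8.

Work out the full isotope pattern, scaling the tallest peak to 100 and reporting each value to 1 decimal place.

7.0 : 55.1 : 100.0 : 68.9 : 16.4

Antimony pattern (n=3): 0.18724742 : 0.42015297 : 0.3142518 : 0.07834781
Element Jd pattern (n=1): 0.1520 : 0.8480
Convolve the two distributions (both contribute in 2-u steps):
  M: 0.18724742×0.1520 = 0.028462
  M+2: 0.18724742×0.8480 + 0.42015297×0.1520 = 0.222649
  M+4: 0.42015297×0.8480 + 0.3142518×0.1520 = 0.404056
  M+6: 0.3142518×0.8480 + 0.07834781×0.1520 = 0.278394
  M+8: 0.07834781×0.8480 = 0.066439
Scale to base peak (0.404056) = 100: 7.0 : 55.1 : 100.0 : 68.9 : 16.4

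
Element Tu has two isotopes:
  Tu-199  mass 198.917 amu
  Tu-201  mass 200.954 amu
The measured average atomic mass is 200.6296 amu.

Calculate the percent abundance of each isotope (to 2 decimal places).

Writing the weighted mean with unknown fraction x of Tu-199:
198.917·x + 200.954·(1 − x) = 200.6296
(198.917 − 200.954)·x = 200.6296 − 200.954
x = -0.3244 / -2.037 = 0.15925 → 15.93% Tu-199, 84.07% Tu-201.

Tu-199: 15.93%, Tu-201: 84.07%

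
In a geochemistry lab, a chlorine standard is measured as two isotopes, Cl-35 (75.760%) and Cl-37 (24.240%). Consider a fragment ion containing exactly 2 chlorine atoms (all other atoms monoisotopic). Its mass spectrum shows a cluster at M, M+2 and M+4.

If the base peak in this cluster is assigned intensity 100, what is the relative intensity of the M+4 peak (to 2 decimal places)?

Term probabilities: M 0.5740, M+2 0.3673, M+4 0.0588. Base peak = M.
P(M) = C(2,0) × 0.75760^2 × 0.24240^0 = 1 × 0.57395776 × 1.0000 = 0.573958 (base)
P(M+4) = C(2,2) × 0.75760^0 × 0.24240^2 = 1 × 1.0000 × 0.05875776 = 0.058758
Relative intensity = 0.058758 / 0.573958 × 100 = 10.24

10.24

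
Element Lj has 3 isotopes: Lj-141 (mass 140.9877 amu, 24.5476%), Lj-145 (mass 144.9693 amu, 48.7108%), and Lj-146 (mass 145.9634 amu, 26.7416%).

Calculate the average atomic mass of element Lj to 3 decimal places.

144.258 amu

Average mass = Σ (abundance × isotope mass) = 0.245476 × 140.9877 + 0.487108 × 144.9693 + 0.267416 × 145.9634
= 34.60910 + 70.61571 + 39.03295 = 144.25776 amu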